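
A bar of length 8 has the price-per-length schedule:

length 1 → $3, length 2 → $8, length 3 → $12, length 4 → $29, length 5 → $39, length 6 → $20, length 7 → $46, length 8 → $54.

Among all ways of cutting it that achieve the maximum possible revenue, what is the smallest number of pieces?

Consider every possible first cut. r[k] is the best of p[i]+r[k−i] over all sellable i≤k.
r[1] = 3
r[2] = max(3+3, 8+0) = 8
r[3] = max(3+8, 8+3, 12+0) = 12
r[4] = max(3+12, 8+8, 12+3, 29+0) = 29
r[5] = max(3+29, 8+12, 12+8, 29+3, 39+0) = 39
r[6] = max(3+39, 8+29, 12+12, 29+8, 39+3, 20+0) = 42
r[7] = max(3+42, 8+39, 12+29, …, 20+3, 46+0) = 47
r[8] = max(3+47, 8+42, 12+39, …, 46+3, 54+0) = 58
Maximum revenue is $58.
Now minimize piece count subject to staying optimal: for each k, pieces[k] = 1 + min over i with p[i]+r[k−i]=r[k] of pieces[k−i].
pieces[5] = 1
pieces[6] = 2
pieces[7] = 2
pieces[8] = 2

2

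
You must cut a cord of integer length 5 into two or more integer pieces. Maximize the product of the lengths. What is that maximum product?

Fill f[k] for k=2..5: at each k try every first piece i and multiply by the better of (k−i) uncut or f[k−i].
f[2] = 1*max(1,0) = 1*1 = 1
f[3] = 1*max(2,1) = 1*2 = 2
f[4] = 2*max(2,1) = 2*2 = 4
f[5] = 2*max(3,2) = 2*3 = 6
One optimal split: 3 + 2; product 3*2 = 6.

6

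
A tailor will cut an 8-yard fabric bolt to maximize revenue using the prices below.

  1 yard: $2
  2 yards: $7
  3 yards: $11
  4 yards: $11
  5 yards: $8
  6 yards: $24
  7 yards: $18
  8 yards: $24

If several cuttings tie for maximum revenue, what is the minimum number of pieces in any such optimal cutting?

Build r[k] bottom-up: r[k] = max over allowed piece i of (p[i] + r[k−i]).
r[1] = 2
r[2] = 7
r[3] = 11
r[4] = 14  (first piece 2, then r[2]=7)
r[5] = 18  (first piece 2, then r[3]=11)
r[6] = 24
r[7] = 26  (first piece 1, then r[6]=24)
r[8] = 31  (first piece 2, then r[6]=24)
Maximum revenue is $31.
Now minimize piece count subject to staying optimal: for each k, pieces[k] = 1 + min over i with p[i]+r[k−i]=r[k] of pieces[k−i].
pieces[5] = 2
pieces[6] = 1
pieces[7] = 2
pieces[8] = 2

2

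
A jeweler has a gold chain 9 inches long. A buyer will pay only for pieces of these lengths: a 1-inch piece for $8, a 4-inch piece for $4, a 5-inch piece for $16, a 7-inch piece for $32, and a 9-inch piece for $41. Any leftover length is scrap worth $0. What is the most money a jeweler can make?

Let best[k] be the best obtainable value from length k. For each k, try every first piece i and keep the best of price[i] + best[k−i].
best[1] = 8
best[2] = 16  (first piece 1, then best[1]=8)
best[3] = 24  (first piece 1, then best[2]=16)
best[4] = max(8+24, 4+0) = 32
best[5] = max(8+32, 4+8, 16+0) = 40
best[6] = max(8+40, 4+16, 16+8) = 48
best[7] = max(8+48, 4+24, 16+16, 32+0) = 56
best[8] = max(8+56, 4+32, 16+24, 32+8) = 64
best[9] = max(8+64, 4+40, 16+32, 32+16, 41+0) = 72
One optimal cutting: 1 + 1 + 1 + 1 + 1 + 1 + 1 + 1 + 1 → $72.

72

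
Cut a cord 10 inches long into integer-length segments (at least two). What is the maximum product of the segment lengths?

36

Let prod[k] be the best product for length k (with at least one cut). For each first piece i, the rest contributes max(k−i, prod[k−i]).
prod[2] = 1*max(1,0) = 1*1 = 1
prod[3] = 1*max(2,1) = 1*2 = 2
prod[4] = 2*max(2,1) = 2*2 = 4
prod[5] = 2*max(3,2) = 2*3 = 6
prod[6] = 3*max(3,2) = 3*3 = 9
prod[7] = 2*max(5,6) = 2*6 = 12
prod[8] = 2*max(6,9) = 2*9 = 18
prod[9] = 3*max(6,9) = 3*9 = 27
prod[10] = 2*max(8,18) = 2*18 = 36
One optimal split: 3 + 3 + 2 + 2; product 3*3*2*2 = 36.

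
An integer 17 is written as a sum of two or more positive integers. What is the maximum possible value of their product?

486

Let g[k] be the best product for length k (with at least one cut). For each first piece i, the rest contributes max(k−i, g[k−i]).
g[2] = 1×max(1,0) = 1×1 = 1
g[3] = max(1×2, 2×1) = 2
g[4] = max(1×3, 2×2, 3×1) = 4
g[5] = max(1×4, 2×3, 3×2, 4×1) = 6
g[6] = max(1×6, 2×4, 3×3, 4×2, 5×1) = 9
g[7] = max(1×9, 2×6, 3×4, 4×3, 5×2, 6×1) = 12
g[8] = max(1×12, 2×9, 3×6, …, 6×2, 7×1) = 18
g[9] = max(1×18, 2×12, 3×9, …, 7×2, 8×1) = 27
g[10] = max(1×27, 2×18, 3×12, …, 8×2, 9×1) = 36
g[11] = max(1×36, 2×27, 3×18, …, 9×2, 10×1) = 54
g[12] = max(1×54, 2×36, 3×27, …, 10×2, 11×1) = 81
g[13] = max(1×81, 2×54, 3×36, …, 11×2, 12×1) = 108
g[14] = max(1×108, 2×81, 3×54, …, 12×2, 13×1) = 162
g[15] = max(1×162, 2×108, 3×81, …, 13×2, 14×1) = 243
g[16] = max(1×243, 2×162, 3×108, …, 14×2, 15×1) = 324
g[17] = max(1×324, 2×243, 3×162, …, 15×2, 16×1) = 486
One optimal split: 3 + 3 + 3 + 3 + 3 + 2; product 3×3×3×3×3×2 = 486.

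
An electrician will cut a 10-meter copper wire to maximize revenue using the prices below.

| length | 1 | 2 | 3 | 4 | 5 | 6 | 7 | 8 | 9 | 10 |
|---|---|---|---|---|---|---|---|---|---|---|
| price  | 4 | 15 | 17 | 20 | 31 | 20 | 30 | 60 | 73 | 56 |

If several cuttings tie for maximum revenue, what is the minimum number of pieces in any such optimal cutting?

2

Build r[k] bottom-up: r[k] = max over allowed piece i of (p[i] + r[k−i]).
r[1] = 4
r[2] = max(4+4, 15+0) = 15
r[3] = max(4+15, 15+4, 17+0) = 19
r[4] = max(4+19, 15+15, 17+4, 20+0) = 30
r[5] = max(4+30, 15+19, 17+15, 20+4, 31+0) = 34
r[6] = max(4+34, 15+30, 17+19, 20+15, 31+4, 20+0) = 45
r[7] = max(4+45, 15+34, 17+30, …, 20+4, 30+0) = 49
r[8] = max(4+49, 15+45, 17+34, …, 30+4, 60+0) = 60
r[9] = max(4+60, 15+49, 17+45, …, 60+4, 73+0) = 73
r[10] = max(4+73, 15+60, 17+49, …, 73+4, 56+0) = 77
Maximum revenue is €77.
Now minimize piece count subject to staying optimal: for each k, pieces[k] = 1 + min over i with p[i]+r[k−i]=r[k] of pieces[k−i].
pieces[7] = 4
pieces[8] = 1
pieces[9] = 1
pieces[10] = 2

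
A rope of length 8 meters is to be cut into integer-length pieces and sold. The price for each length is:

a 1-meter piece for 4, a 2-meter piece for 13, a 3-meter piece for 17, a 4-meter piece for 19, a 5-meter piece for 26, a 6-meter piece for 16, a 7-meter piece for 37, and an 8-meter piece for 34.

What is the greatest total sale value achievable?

Let r[k] be the best obtainable value from length k. For each k, try every first piece i and keep the best of price[i] + r[k−i].
r[1] = 4
r[2] = max(4+4, 13+0) = 13
r[3] = max(4+13, 13+4, 17+0) = 17
r[4] = max(4+17, 13+13, 17+4, 19+0) = 26
r[5] = max(4+26, 13+17, 17+13, 19+4, 26+0) = 30
r[6] = max(4+30, 13+26, 17+17, 19+13, 26+4, 16+0) = 39
r[7] = max(4+39, 13+30, 17+26, …, 16+4, 37+0) = 43
r[8] = max(4+43, 13+39, 17+30, …, 37+4, 34+0) = 52
One optimal cutting: 2 + 2 + 2 + 2 → 13 + 13 + 13 + 13 = 52.

52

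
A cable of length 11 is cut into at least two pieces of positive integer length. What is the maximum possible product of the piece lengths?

Define m[k] = max over 1≤i<k of i · max(k−i, m[k−i]); the inner max lets the remainder stay uncut if that's better.
m[2] = 1*max(1,0) = 1*1 = 1
m[3] = max(1*2, 2*1) = 2
m[4] = max(1*3, 2*2, 3*1) = 4
m[5] = max(1*4, 2*3, 3*2, 4*1) = 6
m[6] = max(1*6, 2*4, 3*3, 4*2, 5*1) = 9
m[7] = max(1*9, 2*6, 3*4, 4*3, 5*2, 6*1) = 12
m[8] = max(1*12, 2*9, 3*6, …, 6*2, 7*1) = 18
m[9] = max(1*18, 2*12, 3*9, …, 7*2, 8*1) = 27
m[10] = max(1*27, 2*18, 3*12, …, 8*2, 9*1) = 36
m[11] = max(1*36, 2*27, 3*18, …, 9*2, 10*1) = 54
One optimal split: 3 + 3 + 3 + 2; product 3*3*3*2 = 54.

54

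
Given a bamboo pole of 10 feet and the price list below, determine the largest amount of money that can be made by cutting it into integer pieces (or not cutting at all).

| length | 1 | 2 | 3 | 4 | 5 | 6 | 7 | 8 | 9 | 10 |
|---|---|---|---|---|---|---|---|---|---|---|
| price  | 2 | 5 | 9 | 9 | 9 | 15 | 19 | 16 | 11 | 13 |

Consider every possible first cut. R[k] is the best of p[i]+R[k−i] over all sellable i≤k.
R[1] = 2
R[2] = 5
R[3] = 9
R[4] = 11  (first piece 1, then R[3]=9)
R[5] = 14  (first piece 2, then R[3]=9)
R[6] = 18  (first piece 3, then R[3]=9)
R[7] = 20  (first piece 1, then R[6]=18)
R[8] = 23  (first piece 2, then R[6]=18)
R[9] = 27  (first piece 3, then R[6]=18)
R[10] = 29  (first piece 1, then R[9]=27)
One optimal cutting: 3 + 3 + 3 + 1 → $9 + $9 + $9 + $2 = $29.

29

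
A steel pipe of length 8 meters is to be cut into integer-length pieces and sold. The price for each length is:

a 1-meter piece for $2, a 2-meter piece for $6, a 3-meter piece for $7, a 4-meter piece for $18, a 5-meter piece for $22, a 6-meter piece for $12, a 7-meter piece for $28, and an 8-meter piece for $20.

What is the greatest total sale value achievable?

Build r[k] bottom-up: r[k] = max over allowed piece i of (p[i] + r[k−i]).
r[1] = 2
r[2] = max(2+2, 6+0) = 6
r[3] = max(2+6, 6+2, 7+0) = 8
r[4] = max(2+8, 6+6, 7+2, 18+0) = 18
r[5] = max(2+18, 6+8, 7+6, 18+2, 22+0) = 22
r[6] = max(2+22, 6+18, 7+8, 18+6, 22+2, 12+0) = 24
r[7] = max(2+24, 6+22, 7+18, …, 12+2, 28+0) = 28
r[8] = max(2+28, 6+24, 7+22, …, 28+2, 20+0) = 36
One optimal cutting: 4 + 4 → $18 + $18 = $36.

36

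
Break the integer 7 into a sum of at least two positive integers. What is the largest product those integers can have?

Fill f[k] for k=2..7: at each k try every first piece i and multiply by the better of (k−i) uncut or f[k−i].
f[2] = 1×max(1,0) = 1×1 = 1
f[3] = 1×max(2,1) = 1×2 = 2
f[4] = 2×max(2,1) = 2×2 = 4
f[5] = 2×max(3,2) = 2×3 = 6
f[6] = 3×max(3,2) = 3×3 = 9
f[7] = 2×max(5,6) = 2×6 = 12
One optimal split: 3 + 2 + 2; product 3×2×2 = 12.

12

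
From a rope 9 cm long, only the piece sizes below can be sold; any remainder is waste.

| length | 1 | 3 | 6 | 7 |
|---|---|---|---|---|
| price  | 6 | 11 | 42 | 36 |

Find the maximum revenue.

Consider every possible first cut. best[k] is the best of p[i]+best[k−i] over all sellable i≤k.
best[1] = 6
best[2] = 12  (first piece 1, then best[1]=6)
best[3] = max(6+12, 11+0) = 18
best[4] = max(6+18, 11+6) = 24
best[5] = max(6+24, 11+12) = 30
best[6] = max(6+30, 11+18, 42+0) = 42
best[7] = max(6+42, 11+24, 42+6, 36+0) = 48
best[8] = max(6+48, 11+30, 42+12, 36+6) = 54
best[9] = max(6+54, 11+42, 42+18, 36+12) = 60
One optimal cutting: 6 + 1 + 1 + 1 → 60.

60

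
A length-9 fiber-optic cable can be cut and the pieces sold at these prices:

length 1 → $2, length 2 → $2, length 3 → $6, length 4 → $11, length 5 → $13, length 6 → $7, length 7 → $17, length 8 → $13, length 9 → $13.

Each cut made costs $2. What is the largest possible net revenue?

Consider every possible first cut. net[k] is the best of p[i]+net[k−i] over all sellable i≤k, charging 2 whenever i<k.
net[1] = 2
net[2] = max(2+2-2, 2+0) = 2
net[3] = max(2+2-2, 2+2-2, 6+0) = 6
net[4] = max(2+6-2, 2+2-2, 6+2-2, 11+0) = 11
net[5] = max(2+11-2, 2+6-2, 6+2-2, 11+2-2, 13+0) = 13
net[6] = max(2+13-2, 2+11-2, 6+6-2, 11+2-2, 13+2-2, 7+0) = 13
net[7] = max(2+13-2, 2+13-2, 6+11-2, …, 7+2-2, 17+0) = 17
net[8] = max(2+17-2, 2+13-2, 6+13-2, …, 17+2-2, 13+0) = 20
net[9] = max(2+20-2, 2+17-2, 6+13-2, …, 13+2-2, 13+0) = 22
One optimal plan: pieces 5 + 4 (1 cut) → $24 − $2 = $22.

22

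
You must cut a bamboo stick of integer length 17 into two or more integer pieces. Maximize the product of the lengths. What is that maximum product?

Let m[k] be the best product for length k (with at least one cut). For each first piece i, the rest contributes max(k−i, m[k−i]).
m[2] = 1×max(1,0) = 1×1 = 1
m[3] = max(1×2, 2×1) = 2
m[4] = max(1×3, 2×2, 3×1) = 4
m[5] = max(1×4, 2×3, 3×2, 4×1) = 6
m[6] = max(1×6, 2×4, 3×3, 4×2, 5×1) = 9
m[7] = max(1×9, 2×6, 3×4, 4×3, 5×2, 6×1) = 12
m[8] = max(1×12, 2×9, 3×6, …, 6×2, 7×1) = 18
m[9] = max(1×18, 2×12, 3×9, …, 7×2, 8×1) = 27
m[10] = max(1×27, 2×18, 3×12, …, 8×2, 9×1) = 36
m[11] = max(1×36, 2×27, 3×18, …, 9×2, 10×1) = 54
m[12] = max(1×54, 2×36, 3×27, …, 10×2, 11×1) = 81
m[13] = max(1×81, 2×54, 3×36, …, 11×2, 12×1) = 108
m[14] = max(1×108, 2×81, 3×54, …, 12×2, 13×1) = 162
m[15] = max(1×162, 2×108, 3×81, …, 13×2, 14×1) = 243
m[16] = max(1×243, 2×162, 3×108, …, 14×2, 15×1) = 324
m[17] = max(1×324, 2×243, 3×162, …, 15×2, 16×1) = 486
One optimal split: 3 + 3 + 3 + 3 + 3 + 2; product 3×3×3×3×3×2 = 486.

486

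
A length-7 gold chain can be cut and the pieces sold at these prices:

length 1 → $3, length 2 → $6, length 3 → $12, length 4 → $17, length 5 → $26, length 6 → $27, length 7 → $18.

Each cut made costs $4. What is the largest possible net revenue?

28

Build r[k] bottom-up: r[k] = max over allowed piece i of (p[i] + r[k−i]) − 4 per cut.
r[1] = 3
r[2] = max(3+3-4, 6+0) = 6
r[3] = max(3+6-4, 6+3-4, 12+0) = 12
r[4] = max(3+12-4, 6+6-4, 12+3-4, 17+0) = 17
r[5] = max(3+17-4, 6+12-4, 12+6-4, 17+3-4, 26+0) = 26
r[6] = max(3+26-4, 6+17-4, 12+12-4, 17+6-4, 26+3-4, 27+0) = 27
r[7] = max(3+27-4, 6+26-4, 12+17-4, …, 27+3-4, 18+0) = 28
One optimal plan: pieces 5 + 2 (1 cut) → $32 − $4 = $28.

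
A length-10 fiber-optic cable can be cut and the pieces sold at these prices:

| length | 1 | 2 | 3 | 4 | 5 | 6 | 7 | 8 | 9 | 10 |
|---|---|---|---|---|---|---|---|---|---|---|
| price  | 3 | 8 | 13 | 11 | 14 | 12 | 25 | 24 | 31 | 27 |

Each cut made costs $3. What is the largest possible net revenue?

35

Build r[k] bottom-up: r[k] = max over allowed piece i of (p[i] + r[k−i]) − 3 per cut.
r[1] = 3
r[2] = max(3+3-3, 8+0) = 8
r[3] = max(3+8-3, 8+3-3, 13+0) = 13
r[4] = max(3+13-3, 8+8-3, 13+3-3, 11+0) = 13
r[5] = max(3+13-3, 8+13-3, 13+8-3, 11+3-3, 14+0) = 18
r[6] = max(3+18-3, 8+13-3, 13+13-3, 11+8-3, 14+3-3, 12+0) = 23
r[7] = max(3+23-3, 8+18-3, 13+13-3, …, 12+3-3, 25+0) = 25
r[8] = max(3+25-3, 8+23-3, 13+18-3, …, 25+3-3, 24+0) = 28
r[9] = max(3+28-3, 8+25-3, 13+23-3, …, 24+3-3, 31+0) = 33
r[10] = max(3+33-3, 8+28-3, 13+25-3, …, 31+3-3, 27+0) = 35
One optimal plan: pieces 7 + 3 (1 cut) → $38 − $3 = $35.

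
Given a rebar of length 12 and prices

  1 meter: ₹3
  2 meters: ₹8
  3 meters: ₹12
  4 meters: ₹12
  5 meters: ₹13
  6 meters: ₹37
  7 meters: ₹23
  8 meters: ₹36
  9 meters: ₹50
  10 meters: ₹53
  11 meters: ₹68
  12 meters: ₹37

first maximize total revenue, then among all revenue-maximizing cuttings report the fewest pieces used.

2

Consider every possible first cut. r[k] is the best of p[i]+r[k−i] over all sellable i≤k.
r[1] = 3
r[2] = max(3+3, 8+0) = 8
r[3] = max(3+8, 8+3, 12+0) = 12
r[4] = max(3+12, 8+8, 12+3, 12+0) = 16
r[5] = max(3+16, 8+12, 12+8, 12+3, 13+0) = 20
r[6] = max(3+20, 8+16, 12+12, 12+8, 13+3, 37+0) = 37
r[7] = max(3+37, 8+20, 12+16, …, 37+3, 23+0) = 40
r[8] = max(3+40, 8+37, 12+20, …, 23+3, 36+0) = 45
r[9] = max(3+45, 8+40, 12+37, …, 36+3, 50+0) = 50
r[10] = max(3+50, 8+45, 12+40, …, 50+3, 53+0) = 53
r[11] = max(3+53, 8+50, 12+45, …, 53+3, 68+0) = 68
r[12] = max(3+68, 8+53, 12+50, …, 68+3, 37+0) = 74
Maximum revenue is ₹74.
Now minimize piece count subject to staying optimal: for each k, pieces[k] = 1 + min over i with p[i]+r[k−i]=r[k] of pieces[k−i].
pieces[9] = 1
pieces[10] = 1
pieces[11] = 1
pieces[12] = 2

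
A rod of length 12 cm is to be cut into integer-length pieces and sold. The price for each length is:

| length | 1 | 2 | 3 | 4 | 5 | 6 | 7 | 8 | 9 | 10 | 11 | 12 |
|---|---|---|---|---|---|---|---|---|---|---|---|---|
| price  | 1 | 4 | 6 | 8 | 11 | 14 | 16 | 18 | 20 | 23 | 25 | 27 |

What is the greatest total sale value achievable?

28

Let r[k] be the best obtainable value from length k. For each k, try every first piece i and keep the best of price[i] + r[k−i].
r[1] = 1
r[2] = 4
r[3] = 6
r[4] = 8  (first piece 2, then r[2]=4)
r[5] = 11
r[6] = 14
r[7] = 16
r[8] = 18  (first piece 2, then r[6]=14)
r[9] = 20  (first piece 2, then r[7]=16)
r[10] = 23
r[11] = 25  (first piece 5, then r[6]=14)
r[12] = 28  (first piece 6, then r[6]=14)
One optimal cutting: 6 + 6 → €14 + €14 = €28.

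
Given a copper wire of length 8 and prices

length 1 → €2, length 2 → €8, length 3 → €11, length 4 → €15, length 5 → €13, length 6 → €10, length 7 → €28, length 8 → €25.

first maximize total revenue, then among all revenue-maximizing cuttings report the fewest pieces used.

4

Let r[k] be the best obtainable value from length k. For each k, try every first piece i and keep the best of price[i] + r[k−i].
r[1] = 2
r[2] = max(2+2, 8+0) = 8
r[3] = max(2+8, 8+2, 11+0) = 11
r[4] = max(2+11, 8+8, 11+2, 15+0) = 16
r[5] = max(2+16, 8+11, 11+8, 15+2, 13+0) = 19
r[6] = max(2+19, 8+16, 11+11, 15+8, 13+2, 10+0) = 24
r[7] = max(2+24, 8+19, 11+16, …, 10+2, 28+0) = 28
r[8] = max(2+28, 8+24, 11+19, …, 28+2, 25+0) = 32
Maximum revenue is €32.
Now minimize piece count subject to staying optimal: for each k, pieces[k] = 1 + min over i with p[i]+r[k−i]=r[k] of pieces[k−i].
pieces[5] = 2
pieces[6] = 3
pieces[7] = 1
pieces[8] = 4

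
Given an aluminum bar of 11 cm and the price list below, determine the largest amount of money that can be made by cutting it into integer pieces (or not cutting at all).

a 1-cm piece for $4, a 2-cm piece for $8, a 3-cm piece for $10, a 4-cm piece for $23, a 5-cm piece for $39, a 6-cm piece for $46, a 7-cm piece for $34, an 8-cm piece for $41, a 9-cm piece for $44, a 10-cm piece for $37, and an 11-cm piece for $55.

Build r[k] bottom-up: r[k] = max over allowed piece i of (p[i] + r[k−i]).
r[1] = 4
r[2] = 8  (first piece 1, then r[1]=4)
r[3] = 12  (first piece 1, then r[2]=8)
r[4] = 23
r[5] = 39
r[6] = 46
r[7] = 50  (first piece 1, then r[6]=46)
r[8] = 54  (first piece 1, then r[7]=50)
r[9] = 62  (first piece 4, then r[5]=39)
r[10] = 78  (first piece 5, then r[5]=39)
r[11] = 85  (first piece 5, then r[6]=46)
One optimal cutting: 6 + 5 → $46 + $39 = $85.

85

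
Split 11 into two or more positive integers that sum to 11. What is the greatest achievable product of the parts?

Fill prod[k] for k=2..11: at each k try every first piece i and multiply by the better of (k−i) uncut or prod[k−i].
prod[2] = 1×max(1,0) = 1×1 = 1
prod[3] = 1×max(2,1) = 1×2 = 2
prod[4] = 2×max(2,1) = 2×2 = 4
prod[5] = 2×max(3,2) = 2×3 = 6
prod[6] = 3×max(3,2) = 3×3 = 9
prod[7] = 2×max(5,6) = 2×6 = 12
prod[8] = 2×max(6,9) = 2×9 = 18
prod[9] = 3×max(6,9) = 3×9 = 27
prod[10] = 2×max(8,18) = 2×18 = 36
prod[11] = 2×max(9,27) = 2×27 = 54
One optimal split: 3 + 3 + 3 + 2; product 3×3×3×2 = 54.

54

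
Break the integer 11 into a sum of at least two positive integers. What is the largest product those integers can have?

Fill f[k] for k=2..11: at each k try every first piece i and multiply by the better of (k−i) uncut or f[k−i].
f[2] = 1×max(1,0) = 1×1 = 1
f[3] = 1×max(2,1) = 1×2 = 2
f[4] = 2×max(2,1) = 2×2 = 4
f[5] = 2×max(3,2) = 2×3 = 6
f[6] = 3×max(3,2) = 3×3 = 9
f[7] = 2×max(5,6) = 2×6 = 12
f[8] = 2×max(6,9) = 2×9 = 18
f[9] = 3×max(6,9) = 3×9 = 27
f[10] = 2×max(8,18) = 2×18 = 36
f[11] = 2×max(9,27) = 2×27 = 54
One optimal split: 3 + 3 + 3 + 2; product 3×3×3×2 = 54.

54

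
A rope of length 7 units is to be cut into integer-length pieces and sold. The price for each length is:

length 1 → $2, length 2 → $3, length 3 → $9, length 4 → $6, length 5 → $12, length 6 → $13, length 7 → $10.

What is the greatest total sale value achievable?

Build r[k] bottom-up: r[k] = max over allowed piece i of (p[i] + r[k−i]).
r[1] = 2
r[2] = 4  (first piece 1, then r[1]=2)
r[3] = 9
r[4] = 11  (first piece 1, then r[3]=9)
r[5] = 13  (first piece 1, then r[4]=11)
r[6] = 18  (first piece 3, then r[3]=9)
r[7] = 20  (first piece 1, then r[6]=18)
One optimal cutting: 3 + 3 + 1 → $9 + $9 + $2 = $20.

20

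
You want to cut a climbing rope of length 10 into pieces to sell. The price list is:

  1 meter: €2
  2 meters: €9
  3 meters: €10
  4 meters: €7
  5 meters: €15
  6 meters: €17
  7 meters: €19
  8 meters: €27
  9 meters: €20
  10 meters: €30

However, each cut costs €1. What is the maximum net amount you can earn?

41

Consider every possible first cut. r[k] is the best of p[i]+r[k−i] over all sellable i≤k, charging 1 whenever i<k.
r[1] = 2
r[2] = 9
r[3] = 10  (first piece 1, then r[2]=9)
r[4] = 17  (first piece 2, then r[2]=9)
r[5] = 18  (first piece 1, then r[4]=17)
r[6] = 25  (first piece 2, then r[4]=17)
r[7] = 26  (first piece 1, then r[6]=25)
r[8] = 33  (first piece 2, then r[6]=25)
r[9] = 34  (first piece 1, then r[8]=33)
r[10] = 41  (first piece 2, then r[8]=33)
One optimal plan: pieces 2 + 2 + 2 + 2 + 2 (4 cuts) → €45 − €4 = €41.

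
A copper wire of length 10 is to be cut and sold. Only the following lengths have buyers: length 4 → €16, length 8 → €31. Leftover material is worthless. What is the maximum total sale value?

32

Let best[k] be the best obtainable value from length k. For each k, try every first piece i and keep the best of price[i] + best[k−i].
best[1] = 0
best[2] = 0
best[3] = 0
best[4] = 16
best[5] = 16
best[6] = 16
best[7] = 16
best[8] = max(16+16, 31+0) = 32
best[9] = max(16+16, 31+0) = 32
best[10] = max(16+16, 31+0) = 32
One optimal cutting: pieces 4 + 4 with 2 meters of scrap → €32.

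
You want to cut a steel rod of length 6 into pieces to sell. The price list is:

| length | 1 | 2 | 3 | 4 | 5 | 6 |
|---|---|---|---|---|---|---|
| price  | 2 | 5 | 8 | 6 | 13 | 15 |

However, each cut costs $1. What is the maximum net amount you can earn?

15

Let v[k] be the best obtainable value from length k. For each k, try every first piece i and keep the best of price[i] + v[k−i] minus the 1 cut fee when i<k.
v[1] = 2
v[2] = 5
v[3] = 8
v[4] = 9  (first piece 1, then v[3]=8)
v[5] = 13
v[6] = 15  (first piece 3, then v[3]=8)
One optimal plan: pieces 3 + 3 (1 cut) → $16 − $1 = $15.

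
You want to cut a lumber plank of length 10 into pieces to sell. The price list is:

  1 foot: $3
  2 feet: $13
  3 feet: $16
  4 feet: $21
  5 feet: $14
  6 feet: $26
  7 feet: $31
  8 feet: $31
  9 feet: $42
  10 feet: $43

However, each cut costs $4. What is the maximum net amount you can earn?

Build net[k] bottom-up: net[k] = max over allowed piece i of (p[i] + net[k−i]) − 4 per cut.
net[1] = 3
net[2] = 13
net[3] = 16
net[4] = 22  (first piece 2, then net[2]=13)
net[5] = 25  (first piece 2, then net[3]=16)
net[6] = 31  (first piece 2, then net[4]=22)
net[7] = 34  (first piece 2, then net[5]=25)
net[8] = 40  (first piece 2, then net[6]=31)
net[9] = 43  (first piece 2, then net[7]=34)
net[10] = 49  (first piece 2, then net[8]=40)
One optimal plan: pieces 2 + 2 + 2 + 2 + 2 (4 cuts) → $65 − $16 = $49.

49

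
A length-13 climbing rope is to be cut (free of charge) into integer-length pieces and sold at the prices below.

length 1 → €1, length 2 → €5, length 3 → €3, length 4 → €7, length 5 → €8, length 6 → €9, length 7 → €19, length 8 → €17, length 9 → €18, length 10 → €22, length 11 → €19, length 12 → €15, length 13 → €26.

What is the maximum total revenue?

Let r[k] be the best obtainable value from length k. For each k, try every first piece i and keep the best of price[i] + r[k−i].
r[1] = 1
r[2] = max(1+1, 5+0) = 5
r[3] = max(1+5, 5+1, 3+0) = 6
r[4] = max(1+6, 5+5, 3+1, 7+0) = 10
r[5] = max(1+10, 5+6, 3+5, 7+1, 8+0) = 11
r[6] = max(1+11, 5+10, 3+6, 7+5, 8+1, 9+0) = 15
r[7] = max(1+15, 5+11, 3+10, …, 9+1, 19+0) = 19
r[8] = max(1+19, 5+15, 3+11, …, 19+1, 17+0) = 20
r[9] = max(1+20, 5+19, 3+15, …, 17+1, 18+0) = 24
r[10] = max(1+24, 5+20, 3+19, …, 18+1, 22+0) = 25
r[11] = max(1+25, 5+24, 3+20, …, 22+1, 19+0) = 29
r[12] = max(1+29, 5+25, 3+24, …, 19+1, 15+0) = 30
r[13] = max(1+30, 5+29, 3+25, …, 15+1, 26+0) = 34
One optimal cutting: 7 + 2 + 2 + 2 → €19 + €5 + €5 + €5 = €34.

34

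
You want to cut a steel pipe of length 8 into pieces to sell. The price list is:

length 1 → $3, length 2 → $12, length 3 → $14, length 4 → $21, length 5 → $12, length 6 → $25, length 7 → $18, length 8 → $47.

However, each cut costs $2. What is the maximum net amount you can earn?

Consider every possible first cut. r[k] is the best of p[i]+r[k−i] over all sellable i≤k, charging 2 whenever i<k.
r[1] = 3
r[2] = max(3+3-2, 12+0) = 12
r[3] = max(3+12-2, 12+3-2, 14+0) = 14
r[4] = max(3+14-2, 12+12-2, 14+3-2, 21+0) = 22
r[5] = max(3+22-2, 12+14-2, 14+12-2, 21+3-2, 12+0) = 24
r[6] = max(3+24-2, 12+22-2, 14+14-2, 21+12-2, 12+3-2, 25+0) = 32
r[7] = max(3+32-2, 12+24-2, 14+22-2, …, 25+3-2, 18+0) = 34
r[8] = max(3+34-2, 12+32-2, 14+24-2, …, 18+3-2, 47+0) = 47
Best is to make no cuts and sell whole for $47.

47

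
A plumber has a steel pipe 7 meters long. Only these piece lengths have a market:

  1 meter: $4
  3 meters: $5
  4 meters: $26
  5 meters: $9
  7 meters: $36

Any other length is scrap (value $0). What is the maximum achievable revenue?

Build best[k] bottom-up: best[k] = max over allowed piece i of (p[i] + best[k−i]).
best[1] = 4
best[2] = 8  (first piece 1, then best[1]=4)
best[3] = max(4+8, 5+0) = 12
best[4] = max(4+12, 5+4, 26+0) = 26
best[5] = max(4+26, 5+8, 26+4, 9+0) = 30
best[6] = max(4+30, 5+12, 26+8, 9+4) = 34
best[7] = max(4+34, 5+26, 26+12, 9+8, 36+0) = 38
One optimal cutting: 4 + 1 + 1 + 1 → $38.

38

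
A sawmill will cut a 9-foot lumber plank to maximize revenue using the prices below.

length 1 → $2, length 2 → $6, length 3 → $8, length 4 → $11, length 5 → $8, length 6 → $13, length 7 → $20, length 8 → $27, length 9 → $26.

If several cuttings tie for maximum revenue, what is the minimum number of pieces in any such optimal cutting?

2

Let r[k] be the best obtainable value from length k. For each k, try every first piece i and keep the best of price[i] + r[k−i].
r[1] = 2
r[2] = max(2+2, 6+0) = 6
r[3] = max(2+6, 6+2, 8+0) = 8
r[4] = max(2+8, 6+6, 8+2, 11+0) = 12
r[5] = max(2+12, 6+8, 8+6, 11+2, 8+0) = 14
r[6] = max(2+14, 6+12, 8+8, 11+6, 8+2, 13+0) = 18
r[7] = max(2+18, 6+14, 8+12, …, 13+2, 20+0) = 20
r[8] = max(2+20, 6+18, 8+14, …, 20+2, 27+0) = 27
r[9] = max(2+27, 6+20, 8+18, …, 27+2, 26+0) = 29
Maximum revenue is $29.
Now minimize piece count subject to staying optimal: for each k, pieces[k] = 1 + min over i with p[i]+r[k−i]=r[k] of pieces[k−i].
pieces[6] = 3
pieces[7] = 1
pieces[8] = 1
pieces[9] = 2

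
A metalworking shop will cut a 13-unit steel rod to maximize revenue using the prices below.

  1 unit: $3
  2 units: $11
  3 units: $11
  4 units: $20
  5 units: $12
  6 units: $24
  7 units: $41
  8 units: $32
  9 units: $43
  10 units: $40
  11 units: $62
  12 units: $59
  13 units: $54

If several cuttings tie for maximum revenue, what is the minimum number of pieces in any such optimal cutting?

4

Let r[k] be the best obtainable value from length k. For each k, try every first piece i and keep the best of price[i] + r[k−i].
r[1] = 3
r[2] = 11
r[3] = 14  (first piece 1, then r[2]=11)
r[4] = 22  (first piece 2, then r[2]=11)
r[5] = 25  (first piece 1, then r[4]=22)
r[6] = 33  (first piece 2, then r[4]=22)
r[7] = 41
r[8] = 44  (first piece 1, then r[7]=41)
r[9] = 52  (first piece 2, then r[7]=41)
r[10] = 55  (first piece 1, then r[9]=52)
r[11] = 63  (first piece 2, then r[9]=52)
r[12] = 66  (first piece 1, then r[11]=63)
r[13] = 74  (first piece 2, then r[11]=63)
Maximum revenue is $74.
Now minimize piece count subject to staying optimal: for each k, pieces[k] = 1 + min over i with p[i]+r[k−i]=r[k] of pieces[k−i].
pieces[10] = 3
pieces[11] = 3
pieces[12] = 4
pieces[13] = 4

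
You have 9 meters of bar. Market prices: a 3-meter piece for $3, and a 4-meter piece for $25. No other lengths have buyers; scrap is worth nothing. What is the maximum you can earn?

50

Consider every possible first cut. r[k] is the best of p[i]+r[k−i] over all sellable i≤k.
r[1] = 0
r[2] = 0
r[3] = 3
r[4] = 25
r[5] = 25
r[6] = 25
r[7] = 28  (first piece 3, then r[4]=25)
r[8] = 50  (first piece 4, then r[4]=25)
r[9] = 50
One optimal cutting: pieces 4 + 4 with 1 meter of scrap → $50.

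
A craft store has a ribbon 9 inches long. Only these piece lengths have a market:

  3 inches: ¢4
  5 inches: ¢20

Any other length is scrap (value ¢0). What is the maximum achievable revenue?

24

Build r[k] bottom-up: r[k] = max over allowed piece i of (p[i] + r[k−i]).
r[1] = 0
r[2] = 0
r[3] = 4
r[4] = 4
r[5] = max(4+0, 20+0) = 20
r[6] = max(4+4, 20+0) = 20
r[7] = max(4+4, 20+0) = 20
r[8] = max(4+20, 20+4) = 24
r[9] = max(4+20, 20+4) = 24
One optimal cutting: pieces 5 + 3 with 1 inch of scrap → ¢24.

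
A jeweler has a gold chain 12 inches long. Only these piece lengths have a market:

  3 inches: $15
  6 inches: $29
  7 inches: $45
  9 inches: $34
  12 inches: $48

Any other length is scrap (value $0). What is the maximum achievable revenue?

Build r[k] bottom-up: r[k] = max over allowed piece i of (p[i] + r[k−i]).
r[1] = 0
r[2] = 0
r[3] = 15
r[4] = 15
r[5] = 15
r[6] = max(15+15, 29+0) = 30
r[7] = max(15+15, 29+0, 45+0) = 45
r[8] = max(15+15, 29+0, 45+0) = 45
r[9] = max(15+30, 29+15, 45+0, 34+0) = 45
r[10] = max(15+45, 29+15, 45+15, 34+0) = 60
r[11] = max(15+45, 29+15, 45+15, 34+0) = 60
r[12] = max(15+45, 29+30, 45+15, 34+15, 48+0) = 60
One optimal cutting: pieces 7 + 3 with 2 inches of scrap → $60.

60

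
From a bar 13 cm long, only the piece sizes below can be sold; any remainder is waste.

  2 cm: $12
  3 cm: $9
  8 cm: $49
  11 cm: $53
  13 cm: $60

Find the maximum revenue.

Build r[k] bottom-up: r[k] = max over allowed piece i of (p[i] + r[k−i]).
r[1] = 0
r[2] = 12
r[3] = 12
r[4] = 24  (first piece 2, then r[2]=12)
r[5] = 24
r[6] = 36  (first piece 2, then r[4]=24)
r[7] = 36
r[8] = 49
r[9] = 49
r[10] = 61  (first piece 2, then r[8]=49)
r[11] = 61
r[12] = 73  (first piece 2, then r[10]=61)
r[13] = 73
One optimal cutting: pieces 8 + 2 + 2 with 1 cm of scrap → $73.

73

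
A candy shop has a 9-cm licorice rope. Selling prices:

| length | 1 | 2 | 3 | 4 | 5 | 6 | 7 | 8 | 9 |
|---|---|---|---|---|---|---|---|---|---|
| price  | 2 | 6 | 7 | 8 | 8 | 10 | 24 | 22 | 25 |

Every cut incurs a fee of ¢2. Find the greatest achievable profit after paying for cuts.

Build r[k] bottom-up: r[k] = max over allowed piece i of (p[i] + r[k−i]) − 2 per cut.
r[1] = 2
r[2] = max(2+2-2, 6+0) = 6
r[3] = max(2+6-2, 6+2-2, 7+0) = 7
r[4] = max(2+7-2, 6+6-2, 7+2-2, 8+0) = 10
r[5] = max(2+10-2, 6+7-2, 7+6-2, 8+2-2, 8+0) = 11
r[6] = max(2+11-2, 6+10-2, 7+7-2, 8+6-2, 8+2-2, 10+0) = 14
r[7] = max(2+14-2, 6+11-2, 7+10-2, …, 10+2-2, 24+0) = 24
r[8] = max(2+24-2, 6+14-2, 7+11-2, …, 24+2-2, 22+0) = 24
r[9] = max(2+24-2, 6+24-2, 7+14-2, …, 22+2-2, 25+0) = 28
One optimal plan: pieces 7 + 2 (1 cut) → ¢30 − ¢2 = ¢28.

28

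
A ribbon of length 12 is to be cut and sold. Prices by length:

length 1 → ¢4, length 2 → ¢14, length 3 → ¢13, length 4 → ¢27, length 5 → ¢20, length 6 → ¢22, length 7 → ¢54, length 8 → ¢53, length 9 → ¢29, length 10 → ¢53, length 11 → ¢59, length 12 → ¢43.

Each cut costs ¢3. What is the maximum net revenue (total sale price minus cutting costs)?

Let v[k] be the best obtainable value from length k. For each k, try every first piece i and keep the best of price[i] + v[k−i] minus the 3 cut fee when i<k.
v[1] = 4
v[2] = 14
v[3] = 15  (first piece 1, then v[2]=14)
v[4] = 27
v[5] = 28  (first piece 1, then v[4]=27)
v[6] = 38  (first piece 2, then v[4]=27)
v[7] = 54
v[8] = 55  (first piece 1, then v[7]=54)
v[9] = 65  (first piece 2, then v[7]=54)
v[10] = 66  (first piece 1, then v[9]=65)
v[11] = 78  (first piece 4, then v[7]=54)
v[12] = 79  (first piece 1, then v[11]=78)
One optimal plan: pieces 7 + 4 + 1 (2 cuts) → ¢85 − ¢6 = ¢79.

79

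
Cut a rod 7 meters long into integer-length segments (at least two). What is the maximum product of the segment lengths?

Define P[k] = max over 1≤i<k of i · max(k−i, P[k−i]); the inner max lets the remainder stay uncut if that's better.
P[2] = 1×max(1,0) = 1×1 = 1
P[3] = max(1×2, 2×1) = 2
P[4] = max(1×3, 2×2, 3×1) = 4
P[5] = max(1×4, 2×3, 3×2, 4×1) = 6
P[6] = max(1×6, 2×4, 3×3, 4×2, 5×1) = 9
P[7] = max(1×9, 2×6, 3×4, 4×3, 5×2, 6×1) = 12
One optimal split: 3 + 2 + 2; product 3×2×2 = 12.

12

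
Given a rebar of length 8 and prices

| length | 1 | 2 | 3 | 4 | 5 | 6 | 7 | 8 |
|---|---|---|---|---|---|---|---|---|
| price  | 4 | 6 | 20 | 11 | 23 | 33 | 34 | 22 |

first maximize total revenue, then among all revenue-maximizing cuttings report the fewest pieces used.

4

Consider every possible first cut. r[k] is the best of p[i]+r[k−i] over all sellable i≤k.
r[1] = 4
r[2] = 8  (first piece 1, then r[1]=4)
r[3] = 20
r[4] = 24  (first piece 1, then r[3]=20)
r[5] = 28  (first piece 1, then r[4]=24)
r[6] = 40  (first piece 3, then r[3]=20)
r[7] = 44  (first piece 1, then r[6]=40)
r[8] = 48  (first piece 1, then r[7]=44)
Maximum revenue is ₹48.
Now minimize piece count subject to staying optimal: for each k, pieces[k] = 1 + min over i with p[i]+r[k−i]=r[k] of pieces[k−i].
pieces[5] = 3
pieces[6] = 2
pieces[7] = 3
pieces[8] = 4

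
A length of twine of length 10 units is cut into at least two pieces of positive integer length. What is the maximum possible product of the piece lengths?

36

Define prod[k] = max over 1≤i<k of i · max(k−i, prod[k−i]); the inner max lets the remainder stay uncut if that's better.
prod[2] = 1·max(1,0) = 1·1 = 1
prod[3] = max(1·2, 2·1) = 2
prod[4] = max(1·3, 2·2, 3·1) = 4
prod[5] = max(1·4, 2·3, 3·2, 4·1) = 6
prod[6] = max(1·6, 2·4, 3·3, 4·2, 5·1) = 9
prod[7] = max(1·9, 2·6, 3·4, 4·3, 5·2, 6·1) = 12
prod[8] = max(1·12, 2·9, 3·6, …, 6·2, 7·1) = 18
prod[9] = max(1·18, 2·12, 3·9, …, 7·2, 8·1) = 27
prod[10] = max(1·27, 2·18, 3·12, …, 8·2, 9·1) = 36
One optimal split: 3 + 3 + 2 + 2; product 3·3·2·2 = 36.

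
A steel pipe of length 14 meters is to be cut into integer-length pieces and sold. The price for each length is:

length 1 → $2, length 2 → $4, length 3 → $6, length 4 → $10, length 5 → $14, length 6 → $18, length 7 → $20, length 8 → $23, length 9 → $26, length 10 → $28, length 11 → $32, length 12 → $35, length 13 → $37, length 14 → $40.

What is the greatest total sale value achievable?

Consider every possible first cut. best[k] is the best of p[i]+best[k−i] over all sellable i≤k.
best[1] = 2
best[2] = max(2+2, 4+0) = 4
best[3] = max(2+4, 4+2, 6+0) = 6
best[4] = max(2+6, 4+4, 6+2, 10+0) = 10
best[5] = max(2+10, 4+6, 6+4, 10+2, 14+0) = 14
best[6] = max(2+14, 4+10, 6+6, 10+4, 14+2, 18+0) = 18
best[7] = max(2+18, 4+14, 6+10, …, 18+2, 20+0) = 20
best[8] = max(2+20, 4+18, 6+14, …, 20+2, 23+0) = 23
best[9] = max(2+23, 4+20, 6+18, …, 23+2, 26+0) = 26
best[10] = max(2+26, 4+23, 6+20, …, 26+2, 28+0) = 28
best[11] = max(2+28, 4+26, 6+23, …, 28+2, 32+0) = 32
best[12] = max(2+32, 4+28, 6+26, …, 32+2, 35+0) = 36
best[13] = max(2+36, 4+32, 6+28, …, 35+2, 37+0) = 38
best[14] = max(2+38, 4+36, 6+32, …, 37+2, 40+0) = 41
One optimal cutting: 8 + 6 → $23 + $18 = $41.

41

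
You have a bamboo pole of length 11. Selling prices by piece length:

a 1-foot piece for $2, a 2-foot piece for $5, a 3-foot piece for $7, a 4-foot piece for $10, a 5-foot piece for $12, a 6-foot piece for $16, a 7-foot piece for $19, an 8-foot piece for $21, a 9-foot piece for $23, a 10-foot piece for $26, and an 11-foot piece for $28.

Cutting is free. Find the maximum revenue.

Consider every possible first cut. r[k] is the best of p[i]+r[k−i] over all sellable i≤k.
r[1] = 2
r[2] = 5
r[3] = 7  (first piece 1, then r[2]=5)
r[4] = 10  (first piece 2, then r[2]=5)
r[5] = 12  (first piece 1, then r[4]=10)
r[6] = 16
r[7] = 19
r[8] = 21  (first piece 1, then r[7]=19)
r[9] = 24  (first piece 2, then r[7]=19)
r[10] = 26  (first piece 1, then r[9]=24)
r[11] = 29  (first piece 2, then r[9]=24)
One optimal cutting: 7 + 2 + 2 → $19 + $5 + $5 = $29.

29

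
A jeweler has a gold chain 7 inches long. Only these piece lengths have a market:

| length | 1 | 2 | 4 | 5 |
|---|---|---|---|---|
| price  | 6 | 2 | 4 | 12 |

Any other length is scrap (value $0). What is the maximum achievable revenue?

Let r[k] be the best obtainable value from length k. For each k, try every first piece i and keep the best of price[i] + r[k−i].
r[1] = 6
r[2] = 12  (first piece 1, then r[1]=6)
r[3] = 18  (first piece 1, then r[2]=12)
r[4] = 24  (first piece 1, then r[3]=18)
r[5] = 30  (first piece 1, then r[4]=24)
r[6] = 36  (first piece 1, then r[5]=30)
r[7] = 42  (first piece 1, then r[6]=36)
One optimal cutting: 1 + 1 + 1 + 1 + 1 + 1 + 1 → $42.

42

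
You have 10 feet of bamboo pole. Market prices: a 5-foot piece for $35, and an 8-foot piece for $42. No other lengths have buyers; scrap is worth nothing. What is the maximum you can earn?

Consider every possible first cut. r[k] is the best of p[i]+r[k−i] over all sellable i≤k.
r[1] = 0
r[2] = 0
r[3] = 0
r[4] = 0
r[5] = 35
r[6] = 35
r[7] = 35
r[8] = max(35+0, 42+0) = 42
r[9] = max(35+0, 42+0) = 42
r[10] = max(35+35, 42+0) = 70
One optimal cutting: 5 + 5 → $70.

70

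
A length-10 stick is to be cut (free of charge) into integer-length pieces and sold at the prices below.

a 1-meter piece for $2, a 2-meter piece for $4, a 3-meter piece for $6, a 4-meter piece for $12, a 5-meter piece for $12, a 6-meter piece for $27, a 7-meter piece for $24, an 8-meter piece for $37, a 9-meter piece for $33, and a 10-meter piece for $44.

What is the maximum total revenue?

Build v[k] bottom-up: v[k] = max over allowed piece i of (p[i] + v[k−i]).
v[1] = 2
v[2] = max(2+2, 4+0) = 4
v[3] = max(2+4, 4+2, 6+0) = 6
v[4] = max(2+6, 4+4, 6+2, 12+0) = 12
v[5] = max(2+12, 4+6, 6+4, 12+2, 12+0) = 14
v[6] = max(2+14, 4+12, 6+6, 12+4, 12+2, 27+0) = 27
v[7] = max(2+27, 4+14, 6+12, …, 27+2, 24+0) = 29
v[8] = max(2+29, 4+27, 6+14, …, 24+2, 37+0) = 37
v[9] = max(2+37, 4+29, 6+27, …, 37+2, 33+0) = 39
v[10] = max(2+39, 4+37, 6+29, …, 33+2, 44+0) = 44
Best is to sell the whole 10-meter piece uncut for $44.

44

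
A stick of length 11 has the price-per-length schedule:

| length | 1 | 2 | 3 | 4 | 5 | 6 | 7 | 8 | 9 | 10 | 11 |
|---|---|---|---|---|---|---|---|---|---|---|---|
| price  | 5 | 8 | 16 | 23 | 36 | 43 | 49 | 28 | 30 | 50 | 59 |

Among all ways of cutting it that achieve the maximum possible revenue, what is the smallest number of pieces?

2

Let r[k] be the best obtainable value from length k. For each k, try every first piece i and keep the best of price[i] + r[k−i].
r[1] = 5
r[2] = max(5+5, 8+0) = 10
r[3] = max(5+10, 8+5, 16+0) = 16
r[4] = max(5+16, 8+10, 16+5, 23+0) = 23
r[5] = max(5+23, 8+16, 16+10, 23+5, 36+0) = 36
r[6] = max(5+36, 8+23, 16+16, 23+10, 36+5, 43+0) = 43
r[7] = max(5+43, 8+36, 16+23, …, 43+5, 49+0) = 49
r[8] = max(5+49, 8+43, 16+36, …, 49+5, 28+0) = 54
r[9] = max(5+54, 8+49, 16+43, …, 28+5, 30+0) = 59
r[10] = max(5+59, 8+54, 16+49, …, 30+5, 50+0) = 72
r[11] = max(5+72, 8+59, 16+54, …, 50+5, 59+0) = 79
Maximum revenue is 79.
Now minimize piece count subject to staying optimal: for each k, pieces[k] = 1 + min over i with p[i]+r[k−i]=r[k] of pieces[k−i].
pieces[8] = 2
pieces[9] = 2
pieces[10] = 2
pieces[11] = 2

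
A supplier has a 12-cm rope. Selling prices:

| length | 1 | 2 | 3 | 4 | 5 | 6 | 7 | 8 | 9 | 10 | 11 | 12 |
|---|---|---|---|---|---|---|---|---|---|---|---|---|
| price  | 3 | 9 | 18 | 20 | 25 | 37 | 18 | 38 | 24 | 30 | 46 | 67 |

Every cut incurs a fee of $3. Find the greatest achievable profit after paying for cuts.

71

Consider every possible first cut. r[k] is the best of p[i]+r[k−i] over all sellable i≤k, charging 3 whenever i<k.
r[1] = 3
r[2] = max(3+3-3, 9+0) = 9
r[3] = max(3+9-3, 9+3-3, 18+0) = 18
r[4] = max(3+18-3, 9+9-3, 18+3-3, 20+0) = 20
r[5] = max(3+20-3, 9+18-3, 18+9-3, 20+3-3, 25+0) = 25
r[6] = max(3+25-3, 9+20-3, 18+18-3, 20+9-3, 25+3-3, 37+0) = 37
r[7] = max(3+37-3, 9+25-3, 18+20-3, …, 37+3-3, 18+0) = 37
r[8] = max(3+37-3, 9+37-3, 18+25-3, …, 18+3-3, 38+0) = 43
r[9] = max(3+43-3, 9+37-3, 18+37-3, …, 38+3-3, 24+0) = 52
r[10] = max(3+52-3, 9+43-3, 18+37-3, …, 24+3-3, 30+0) = 54
r[11] = max(3+54-3, 9+52-3, 18+43-3, …, 30+3-3, 46+0) = 59
r[12] = max(3+59-3, 9+54-3, 18+52-3, …, 46+3-3, 67+0) = 71
One optimal plan: pieces 6 + 6 (1 cut) → $74 − $3 = $71.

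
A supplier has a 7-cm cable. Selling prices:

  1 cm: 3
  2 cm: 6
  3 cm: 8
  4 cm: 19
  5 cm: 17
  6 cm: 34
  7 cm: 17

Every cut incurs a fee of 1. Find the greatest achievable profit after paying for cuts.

36

Consider every possible first cut. net[k] is the best of p[i]+net[k−i] over all sellable i≤k, charging 1 whenever i<k.
net[1] = 3
net[2] = max(3+3-1, 6+0) = 6
net[3] = max(3+6-1, 6+3-1, 8+0) = 8
net[4] = max(3+8-1, 6+6-1, 8+3-1, 19+0) = 19
net[5] = max(3+19-1, 6+8-1, 8+6-1, 19+3-1, 17+0) = 21
net[6] = max(3+21-1, 6+19-1, 8+8-1, 19+6-1, 17+3-1, 34+0) = 34
net[7] = max(3+34-1, 6+21-1, 8+19-1, …, 34+3-1, 17+0) = 36
One optimal plan: pieces 6 + 1 (1 cut) → 37 − 1 = 36.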